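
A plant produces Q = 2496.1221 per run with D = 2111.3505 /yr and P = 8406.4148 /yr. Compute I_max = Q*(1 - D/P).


D/P = 0.2512
1 - D/P = 0.7488
I_max = 2496.1221 * 0.7488 = 1869.1975

1869.1975 units


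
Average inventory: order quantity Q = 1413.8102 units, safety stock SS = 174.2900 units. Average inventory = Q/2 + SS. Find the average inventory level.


Q/2 = 706.9051
Avg = 706.9051 + 174.2900 = 881.1951

881.1951 units


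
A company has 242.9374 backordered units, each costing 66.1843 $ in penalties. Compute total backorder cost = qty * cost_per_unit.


Total = 242.9374 * 66.1843 = 16078.6418

16078.6418 $


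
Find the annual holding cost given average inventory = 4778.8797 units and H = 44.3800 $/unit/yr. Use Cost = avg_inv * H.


Cost = 4778.8797 * 44.3800 = 212086.6811

212086.6811 $/yr


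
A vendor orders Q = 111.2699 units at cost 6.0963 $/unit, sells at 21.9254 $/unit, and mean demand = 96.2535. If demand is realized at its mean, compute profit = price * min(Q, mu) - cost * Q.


Sales at mu = min(111.2699, 96.2535) = 96.2535
Revenue = 21.9254 * 96.2535 = 2110.3965
Total cost = 6.0963 * 111.2699 = 678.3347
Profit = 2110.3965 - 678.3347 = 1432.0618

1432.0618 $


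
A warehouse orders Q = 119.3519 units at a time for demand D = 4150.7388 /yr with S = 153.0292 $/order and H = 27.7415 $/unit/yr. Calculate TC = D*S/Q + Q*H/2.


Ordering cost = D*S/Q = 5321.9449
Holding cost = Q*H/2 = 1655.5004
TC = 5321.9449 + 1655.5004 = 6977.4453

6977.4453 $/yr


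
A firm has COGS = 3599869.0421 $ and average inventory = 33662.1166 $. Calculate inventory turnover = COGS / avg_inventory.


Turnover = 3599869.0421 / 33662.1166 = 106.9413

106.9413


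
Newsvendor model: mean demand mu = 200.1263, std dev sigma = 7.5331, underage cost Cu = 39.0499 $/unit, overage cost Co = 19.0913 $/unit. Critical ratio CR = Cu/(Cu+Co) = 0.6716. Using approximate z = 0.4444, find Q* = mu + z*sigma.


CR = Cu/(Cu+Co) = 39.0499/(39.0499+19.0913) = 0.6716
z = 0.4444
Q* = 200.1263 + 0.4444 * 7.5331 = 203.4740

203.4740 units


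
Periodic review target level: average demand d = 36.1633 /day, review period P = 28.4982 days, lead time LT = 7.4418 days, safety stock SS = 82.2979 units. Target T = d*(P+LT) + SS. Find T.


P + LT = 35.9400
d*(P+LT) = 36.1633 * 35.9400 = 1299.7090
T = 1299.7090 + 82.2979 = 1382.0069

1382.0069 units


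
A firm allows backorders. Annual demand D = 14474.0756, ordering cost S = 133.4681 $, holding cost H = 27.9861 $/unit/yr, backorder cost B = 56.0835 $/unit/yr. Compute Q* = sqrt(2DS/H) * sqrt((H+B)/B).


sqrt(2DS/H) = 371.5592
sqrt((H+B)/B) = 1.2243
Q* = 371.5592 * 1.2243 = 454.9146

454.9146 units


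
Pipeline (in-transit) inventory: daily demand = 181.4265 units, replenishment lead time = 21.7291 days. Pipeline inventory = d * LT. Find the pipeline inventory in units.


Pipeline = 181.4265 * 21.7291 = 3942.2346

3942.2346 units


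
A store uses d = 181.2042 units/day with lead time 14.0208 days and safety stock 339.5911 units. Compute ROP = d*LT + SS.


d*LT = 181.2042 * 14.0208 = 2540.6278
ROP = 2540.6278 + 339.5911 = 2880.2189

2880.2189 units


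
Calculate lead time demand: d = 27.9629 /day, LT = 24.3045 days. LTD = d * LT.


LTD = 27.9629 * 24.3045 = 679.6243

679.6243 units


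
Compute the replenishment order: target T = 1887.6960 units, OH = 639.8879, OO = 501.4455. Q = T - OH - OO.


Inventory position = OH + OO = 639.8879 + 501.4455 = 1141.3334
Q = 1887.6960 - 1141.3334 = 746.3626

746.3626 units


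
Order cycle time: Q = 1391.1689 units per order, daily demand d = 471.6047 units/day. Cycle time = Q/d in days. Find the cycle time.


Cycle = 1391.1689 / 471.6047 = 2.9499

2.9499 days


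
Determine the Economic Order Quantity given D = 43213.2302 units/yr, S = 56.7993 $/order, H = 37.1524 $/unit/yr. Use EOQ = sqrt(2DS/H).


2*D*S = 2 * 43213.2302 * 56.7993 = 4908962.4522
2*D*S/H = 132130.4264
EOQ = sqrt(132130.4264) = 363.4975

363.4975 units


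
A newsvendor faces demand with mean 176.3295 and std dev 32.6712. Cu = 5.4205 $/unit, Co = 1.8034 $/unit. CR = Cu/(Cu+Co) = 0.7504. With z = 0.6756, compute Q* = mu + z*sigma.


CR = Cu/(Cu+Co) = 5.4205/(5.4205+1.8034) = 0.7504
z = 0.6756
Q* = 176.3295 + 0.6756 * 32.6712 = 198.4022

198.4022 units


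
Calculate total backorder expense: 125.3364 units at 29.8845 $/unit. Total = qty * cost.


Total = 125.3364 * 29.8845 = 3745.6156

3745.6156 $


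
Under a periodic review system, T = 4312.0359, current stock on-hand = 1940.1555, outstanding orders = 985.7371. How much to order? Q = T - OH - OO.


Inventory position = OH + OO = 1940.1555 + 985.7371 = 2925.8926
Q = 4312.0359 - 2925.8926 = 1386.1433

1386.1433 units


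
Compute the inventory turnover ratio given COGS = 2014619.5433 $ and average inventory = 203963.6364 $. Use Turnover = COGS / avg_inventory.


Turnover = 2014619.5433 / 203963.6364 = 9.8773

9.8773


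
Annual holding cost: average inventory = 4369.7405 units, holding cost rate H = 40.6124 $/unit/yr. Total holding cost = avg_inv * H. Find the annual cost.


Cost = 4369.7405 * 40.6124 = 177465.6491

177465.6491 $/yr


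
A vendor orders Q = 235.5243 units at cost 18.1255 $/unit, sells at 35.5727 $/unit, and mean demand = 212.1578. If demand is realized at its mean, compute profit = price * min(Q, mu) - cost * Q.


Sales at mu = min(235.5243, 212.1578) = 212.1578
Revenue = 35.5727 * 212.1578 = 7547.0258
Total cost = 18.1255 * 235.5243 = 4268.9957
Profit = 7547.0258 - 4268.9957 = 3278.0301

3278.0301 $


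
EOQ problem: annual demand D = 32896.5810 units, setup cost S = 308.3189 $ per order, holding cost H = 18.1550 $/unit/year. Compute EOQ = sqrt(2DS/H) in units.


2*D*S = 2 * 32896.5810 * 308.3189 = 20285275.3354
2*D*S/H = 1117338.2173
EOQ = sqrt(1117338.2173) = 1057.0422

1057.0422 units


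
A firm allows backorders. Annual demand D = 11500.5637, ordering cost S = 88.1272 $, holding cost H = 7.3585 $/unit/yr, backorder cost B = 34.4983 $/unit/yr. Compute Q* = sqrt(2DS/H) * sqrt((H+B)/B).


sqrt(2DS/H) = 524.8496
sqrt((H+B)/B) = 1.1015
Q* = 524.8496 * 1.1015 = 578.1214

578.1214 units


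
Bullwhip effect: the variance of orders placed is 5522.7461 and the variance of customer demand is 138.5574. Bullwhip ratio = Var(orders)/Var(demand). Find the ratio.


BW = 5522.7461 / 138.5574 = 39.8589

39.8589


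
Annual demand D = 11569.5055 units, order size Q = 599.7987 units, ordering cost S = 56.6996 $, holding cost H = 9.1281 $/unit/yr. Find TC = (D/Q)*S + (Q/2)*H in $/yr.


Ordering cost = D*S/Q = 1093.6775
Holding cost = Q*H/2 = 2737.5113
TC = 1093.6775 + 2737.5113 = 3831.1887

3831.1887 $/yr


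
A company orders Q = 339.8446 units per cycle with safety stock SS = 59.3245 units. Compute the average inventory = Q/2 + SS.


Q/2 = 169.9223
Avg = 169.9223 + 59.3245 = 229.2468

229.2468 units


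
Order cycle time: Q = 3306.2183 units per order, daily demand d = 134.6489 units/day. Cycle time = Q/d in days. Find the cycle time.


Cycle = 3306.2183 / 134.6489 = 24.5544

24.5544 days


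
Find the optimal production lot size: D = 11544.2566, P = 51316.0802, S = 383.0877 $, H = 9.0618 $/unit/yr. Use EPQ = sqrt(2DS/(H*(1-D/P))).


1 - D/P = 1 - 0.2250 = 0.7750
H*(1-D/P) = 7.0232
2DS = 8844925.4182
EPQ = sqrt(1259382.5549) = 1122.2222

1122.2222 units


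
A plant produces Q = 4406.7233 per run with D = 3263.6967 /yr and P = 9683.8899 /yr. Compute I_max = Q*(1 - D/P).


D/P = 0.3370
1 - D/P = 0.6630
I_max = 4406.7233 * 0.6630 = 2921.5548

2921.5548 units


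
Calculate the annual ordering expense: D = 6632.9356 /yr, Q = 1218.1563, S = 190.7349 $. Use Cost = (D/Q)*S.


Number of orders = D/Q = 5.4451
Cost = 5.4451 * 190.7349 = 1038.5632

1038.5632 $/yr


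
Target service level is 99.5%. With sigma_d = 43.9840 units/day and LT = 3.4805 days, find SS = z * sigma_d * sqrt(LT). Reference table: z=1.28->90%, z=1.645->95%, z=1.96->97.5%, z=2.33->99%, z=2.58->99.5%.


From the table, SL = 99.5% corresponds to z = 2.58
sqrt(LT) = sqrt(3.4805) = 1.8656
SS = 2.58 * 43.9840 * 1.8656 = 211.7070

211.7070 units


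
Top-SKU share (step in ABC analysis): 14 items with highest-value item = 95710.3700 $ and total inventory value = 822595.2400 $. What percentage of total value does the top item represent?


Top item = 95710.3700
Total = 822595.2400
Percentage = 95710.3700 / 822595.2400 * 100 = 11.6352

11.6352%


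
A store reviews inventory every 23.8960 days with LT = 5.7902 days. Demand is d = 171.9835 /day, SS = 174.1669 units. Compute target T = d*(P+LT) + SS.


P + LT = 29.6862
d*(P+LT) = 171.9835 * 29.6862 = 5105.5366
T = 5105.5366 + 174.1669 = 5279.7035

5279.7035 units


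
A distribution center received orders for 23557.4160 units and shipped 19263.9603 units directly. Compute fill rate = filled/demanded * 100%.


FR = 19263.9603 / 23557.4160 * 100 = 81.7745

81.7745%


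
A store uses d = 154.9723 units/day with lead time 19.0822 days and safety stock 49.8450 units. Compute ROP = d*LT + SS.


d*LT = 154.9723 * 19.0822 = 2957.2124
ROP = 2957.2124 + 49.8450 = 3007.0574

3007.0574 units


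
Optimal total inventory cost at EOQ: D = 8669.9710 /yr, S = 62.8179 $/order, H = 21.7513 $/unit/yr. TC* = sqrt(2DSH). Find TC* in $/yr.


2*D*S*H = 23692793.6871
TC* = sqrt(23692793.6871) = 4867.5244

4867.5244 $/yr


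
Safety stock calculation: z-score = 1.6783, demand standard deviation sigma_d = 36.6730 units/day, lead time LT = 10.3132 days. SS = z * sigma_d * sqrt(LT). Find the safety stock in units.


sqrt(LT) = sqrt(10.3132) = 3.2114
SS = 1.6783 * 36.6730 * 3.2114 = 197.6573

197.6573 units


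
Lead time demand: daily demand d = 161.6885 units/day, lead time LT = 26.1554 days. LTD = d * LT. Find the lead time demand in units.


LTD = 161.6885 * 26.1554 = 4229.0274

4229.0274 units


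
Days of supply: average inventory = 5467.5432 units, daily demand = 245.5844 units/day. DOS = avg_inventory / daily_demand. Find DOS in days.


DOS = 5467.5432 / 245.5844 = 22.2634

22.2634 days


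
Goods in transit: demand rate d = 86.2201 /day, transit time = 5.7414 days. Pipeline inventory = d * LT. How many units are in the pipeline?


Pipeline = 86.2201 * 5.7414 = 495.0241

495.0241 units


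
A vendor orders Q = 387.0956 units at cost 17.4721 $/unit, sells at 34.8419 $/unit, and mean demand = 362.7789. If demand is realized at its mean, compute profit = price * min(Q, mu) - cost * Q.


Sales at mu = min(387.0956, 362.7789) = 362.7789
Revenue = 34.8419 * 362.7789 = 12639.9062
Total cost = 17.4721 * 387.0956 = 6763.3730
Profit = 12639.9062 - 6763.3730 = 5876.5331

5876.5331 $


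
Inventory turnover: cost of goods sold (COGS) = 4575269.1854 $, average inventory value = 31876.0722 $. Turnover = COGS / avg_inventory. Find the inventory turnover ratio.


Turnover = 4575269.1854 / 31876.0722 = 143.5330

143.5330


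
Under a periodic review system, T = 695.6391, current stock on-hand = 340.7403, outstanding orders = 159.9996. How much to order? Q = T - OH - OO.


Inventory position = OH + OO = 340.7403 + 159.9996 = 500.7399
Q = 695.6391 - 500.7399 = 194.8992

194.8992 units


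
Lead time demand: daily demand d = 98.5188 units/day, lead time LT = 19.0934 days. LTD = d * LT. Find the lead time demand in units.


LTD = 98.5188 * 19.0934 = 1881.0589

1881.0589 units


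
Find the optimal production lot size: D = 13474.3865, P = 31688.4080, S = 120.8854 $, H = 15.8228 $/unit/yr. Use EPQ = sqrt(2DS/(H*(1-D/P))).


1 - D/P = 1 - 0.4252 = 0.5748
H*(1-D/P) = 9.0947
2DS = 3257713.2036
EPQ = sqrt(358198.7663) = 598.4971

598.4971 units


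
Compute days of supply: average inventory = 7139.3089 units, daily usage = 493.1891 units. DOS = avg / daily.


DOS = 7139.3089 / 493.1891 = 14.4758

14.4758 days


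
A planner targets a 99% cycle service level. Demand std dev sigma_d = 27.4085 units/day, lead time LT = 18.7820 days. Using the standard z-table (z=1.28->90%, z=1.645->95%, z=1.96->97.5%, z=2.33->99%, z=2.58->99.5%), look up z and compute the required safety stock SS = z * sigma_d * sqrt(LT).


From the table, SL = 99% corresponds to z = 2.33
sqrt(LT) = sqrt(18.7820) = 4.3338
SS = 2.33 * 27.4085 * 4.3338 = 276.7656

276.7656 units


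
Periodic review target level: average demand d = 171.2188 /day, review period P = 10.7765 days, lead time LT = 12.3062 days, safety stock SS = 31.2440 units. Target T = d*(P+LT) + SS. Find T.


P + LT = 23.0827
d*(P+LT) = 171.2188 * 23.0827 = 3952.1922
T = 3952.1922 + 31.2440 = 3983.4362

3983.4362 units


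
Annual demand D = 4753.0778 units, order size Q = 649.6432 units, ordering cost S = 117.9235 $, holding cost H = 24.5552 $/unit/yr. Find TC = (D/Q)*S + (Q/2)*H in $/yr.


Ordering cost = D*S/Q = 862.7806
Holding cost = Q*H/2 = 7976.0594
TC = 862.7806 + 7976.0594 = 8838.8400

8838.8400 $/yr


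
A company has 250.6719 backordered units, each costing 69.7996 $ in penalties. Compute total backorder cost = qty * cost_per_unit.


Total = 250.6719 * 69.7996 = 17496.7984

17496.7984 $


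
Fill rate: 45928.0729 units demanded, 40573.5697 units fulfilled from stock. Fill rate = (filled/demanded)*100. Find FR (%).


FR = 40573.5697 / 45928.0729 * 100 = 88.3415

88.3415%


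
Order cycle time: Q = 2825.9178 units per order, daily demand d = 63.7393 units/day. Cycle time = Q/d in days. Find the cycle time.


Cycle = 2825.9178 / 63.7393 = 44.3356

44.3356 days


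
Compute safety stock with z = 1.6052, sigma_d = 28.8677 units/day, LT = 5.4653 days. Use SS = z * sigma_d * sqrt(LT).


sqrt(LT) = sqrt(5.4653) = 2.3378
SS = 1.6052 * 28.8677 * 2.3378 = 108.3299

108.3299 units


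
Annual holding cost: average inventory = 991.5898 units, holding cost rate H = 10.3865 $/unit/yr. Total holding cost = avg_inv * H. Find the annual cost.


Cost = 991.5898 * 10.3865 = 10299.1475

10299.1475 $/yr


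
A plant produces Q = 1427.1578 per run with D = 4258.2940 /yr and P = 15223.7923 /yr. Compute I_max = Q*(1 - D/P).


D/P = 0.2797
1 - D/P = 0.7203
I_max = 1427.1578 * 0.7203 = 1027.9631

1027.9631 units


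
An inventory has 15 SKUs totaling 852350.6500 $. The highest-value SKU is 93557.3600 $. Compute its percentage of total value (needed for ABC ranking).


Top item = 93557.3600
Total = 852350.6500
Percentage = 93557.3600 / 852350.6500 * 100 = 10.9764

10.9764%


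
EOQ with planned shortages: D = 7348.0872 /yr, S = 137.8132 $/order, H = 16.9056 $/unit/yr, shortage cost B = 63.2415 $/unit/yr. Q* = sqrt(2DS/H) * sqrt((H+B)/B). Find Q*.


sqrt(2DS/H) = 346.1244
sqrt((H+B)/B) = 1.1258
Q* = 346.1244 * 1.1258 = 389.6504

389.6504 units


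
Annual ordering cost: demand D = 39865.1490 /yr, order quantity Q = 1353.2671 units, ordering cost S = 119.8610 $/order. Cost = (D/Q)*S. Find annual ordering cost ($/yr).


Number of orders = D/Q = 29.4584
Cost = 29.4584 * 119.8610 = 3530.9191

3530.9191 $/yr


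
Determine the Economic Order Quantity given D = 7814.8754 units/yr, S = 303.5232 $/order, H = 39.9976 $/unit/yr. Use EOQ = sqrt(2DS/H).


2*D*S = 2 * 7814.8754 * 303.5232 = 4743991.9780
2*D*S/H = 118606.9159
EOQ = sqrt(118606.9159) = 344.3935

344.3935 units


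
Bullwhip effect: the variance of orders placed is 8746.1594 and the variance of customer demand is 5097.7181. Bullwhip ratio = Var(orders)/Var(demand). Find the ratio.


BW = 8746.1594 / 5097.7181 = 1.7157

1.7157


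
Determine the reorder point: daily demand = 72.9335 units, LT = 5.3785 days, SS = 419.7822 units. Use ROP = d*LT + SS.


d*LT = 72.9335 * 5.3785 = 392.2728
ROP = 392.2728 + 419.7822 = 812.0550

812.0550 units


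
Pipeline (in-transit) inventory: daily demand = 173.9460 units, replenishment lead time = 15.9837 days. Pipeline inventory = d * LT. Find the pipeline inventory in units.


Pipeline = 173.9460 * 15.9837 = 2780.3007

2780.3007 units


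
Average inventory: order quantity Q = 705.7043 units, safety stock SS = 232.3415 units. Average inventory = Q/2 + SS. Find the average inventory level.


Q/2 = 352.8521
Avg = 352.8521 + 232.3415 = 585.1936

585.1936 units


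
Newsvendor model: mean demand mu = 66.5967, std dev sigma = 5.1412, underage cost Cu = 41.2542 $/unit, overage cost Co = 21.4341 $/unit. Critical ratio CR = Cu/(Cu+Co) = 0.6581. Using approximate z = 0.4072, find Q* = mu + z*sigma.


CR = Cu/(Cu+Co) = 41.2542/(41.2542+21.4341) = 0.6581
z = 0.4072
Q* = 66.5967 + 0.4072 * 5.1412 = 68.6902

68.6902 units


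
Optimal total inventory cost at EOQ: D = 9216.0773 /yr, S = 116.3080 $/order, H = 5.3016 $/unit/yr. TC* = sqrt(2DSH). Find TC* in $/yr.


2*D*S*H = 11365607.3885
TC* = sqrt(11365607.3885) = 3371.2916

3371.2916 $/yr


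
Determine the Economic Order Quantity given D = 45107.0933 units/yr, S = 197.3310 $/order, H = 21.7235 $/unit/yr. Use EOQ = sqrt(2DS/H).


2*D*S = 2 * 45107.0933 * 197.3310 = 17802055.6560
2*D*S/H = 819483.7690
EOQ = sqrt(819483.7690) = 905.2534

905.2534 units


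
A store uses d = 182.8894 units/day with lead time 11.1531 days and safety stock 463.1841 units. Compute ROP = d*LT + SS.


d*LT = 182.8894 * 11.1531 = 2039.7838
ROP = 2039.7838 + 463.1841 = 2502.9679

2502.9679 units


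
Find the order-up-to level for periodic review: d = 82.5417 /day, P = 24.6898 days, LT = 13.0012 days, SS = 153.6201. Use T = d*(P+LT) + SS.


P + LT = 37.6910
d*(P+LT) = 82.5417 * 37.6910 = 3111.0792
T = 3111.0792 + 153.6201 = 3264.6993

3264.6993 units


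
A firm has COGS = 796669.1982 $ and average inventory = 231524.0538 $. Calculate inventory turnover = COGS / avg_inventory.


Turnover = 796669.1982 / 231524.0538 = 3.4410

3.4410


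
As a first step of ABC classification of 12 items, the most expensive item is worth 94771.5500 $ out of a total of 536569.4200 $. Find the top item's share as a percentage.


Top item = 94771.5500
Total = 536569.4200
Percentage = 94771.5500 / 536569.4200 * 100 = 17.6625

17.6625%


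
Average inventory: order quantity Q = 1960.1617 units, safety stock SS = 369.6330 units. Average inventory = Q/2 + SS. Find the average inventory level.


Q/2 = 980.0809
Avg = 980.0809 + 369.6330 = 1349.7139

1349.7139 units


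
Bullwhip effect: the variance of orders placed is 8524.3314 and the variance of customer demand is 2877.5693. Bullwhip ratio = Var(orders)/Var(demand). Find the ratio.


BW = 8524.3314 / 2877.5693 = 2.9623

2.9623


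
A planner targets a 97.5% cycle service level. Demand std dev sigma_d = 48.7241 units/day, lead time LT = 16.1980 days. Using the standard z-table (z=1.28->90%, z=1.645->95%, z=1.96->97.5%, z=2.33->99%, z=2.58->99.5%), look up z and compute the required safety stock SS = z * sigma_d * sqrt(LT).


From the table, SL = 97.5% corresponds to z = 1.96
sqrt(LT) = sqrt(16.1980) = 4.0247
SS = 1.96 * 48.7241 * 4.0247 = 384.3533

384.3533 units


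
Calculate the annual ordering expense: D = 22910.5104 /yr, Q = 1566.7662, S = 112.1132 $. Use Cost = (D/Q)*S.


Number of orders = D/Q = 14.6228
Cost = 14.6228 * 112.1132 = 1639.4090

1639.4090 $/yr


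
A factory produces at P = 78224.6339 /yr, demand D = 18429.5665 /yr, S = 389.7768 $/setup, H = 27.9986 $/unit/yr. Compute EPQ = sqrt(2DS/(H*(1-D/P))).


1 - D/P = 1 - 0.2356 = 0.7644
H*(1-D/P) = 21.4022
2DS = 14366834.9115
EPQ = sqrt(671278.8511) = 819.3161

819.3161 units


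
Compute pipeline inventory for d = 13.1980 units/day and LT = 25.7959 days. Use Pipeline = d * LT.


Pipeline = 13.1980 * 25.7959 = 340.4543

340.4543 units


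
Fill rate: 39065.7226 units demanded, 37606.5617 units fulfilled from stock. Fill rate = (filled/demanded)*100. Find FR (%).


FR = 37606.5617 / 39065.7226 * 100 = 96.2649

96.2649%


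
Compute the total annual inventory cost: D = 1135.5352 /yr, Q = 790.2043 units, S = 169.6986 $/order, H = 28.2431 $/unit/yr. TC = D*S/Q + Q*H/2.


Ordering cost = D*S/Q = 243.8594
Holding cost = Q*H/2 = 11158.9095
TC = 243.8594 + 11158.9095 = 11402.7689

11402.7689 $/yr


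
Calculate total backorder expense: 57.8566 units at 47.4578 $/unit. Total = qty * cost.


Total = 57.8566 * 47.4578 = 2745.7470

2745.7470 $


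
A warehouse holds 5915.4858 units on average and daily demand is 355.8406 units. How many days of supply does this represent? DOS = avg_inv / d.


DOS = 5915.4858 / 355.8406 = 16.6240

16.6240 days


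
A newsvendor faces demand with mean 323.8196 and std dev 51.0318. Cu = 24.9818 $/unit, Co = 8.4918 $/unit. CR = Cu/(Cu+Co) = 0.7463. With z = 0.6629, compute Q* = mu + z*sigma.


CR = Cu/(Cu+Co) = 24.9818/(24.9818+8.4918) = 0.7463
z = 0.6629
Q* = 323.8196 + 0.6629 * 51.0318 = 357.6486

357.6486 units


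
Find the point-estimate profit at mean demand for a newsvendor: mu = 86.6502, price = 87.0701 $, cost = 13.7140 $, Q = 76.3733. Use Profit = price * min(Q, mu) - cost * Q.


Sales at mu = min(76.3733, 86.6502) = 76.3733
Revenue = 87.0701 * 76.3733 = 6649.8309
Total cost = 13.7140 * 76.3733 = 1047.3834
Profit = 6649.8309 - 1047.3834 = 5602.4474

5602.4474 $


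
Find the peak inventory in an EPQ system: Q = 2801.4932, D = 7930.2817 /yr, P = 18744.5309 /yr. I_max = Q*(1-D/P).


D/P = 0.4231
1 - D/P = 0.5769
I_max = 2801.4932 * 0.5769 = 1616.2605

1616.2605 units


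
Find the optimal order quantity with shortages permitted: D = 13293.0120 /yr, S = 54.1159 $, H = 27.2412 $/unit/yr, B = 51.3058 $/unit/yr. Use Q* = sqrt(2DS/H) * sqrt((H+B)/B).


sqrt(2DS/H) = 229.8138
sqrt((H+B)/B) = 1.2373
Q* = 229.8138 * 1.2373 = 284.3529

284.3529 units


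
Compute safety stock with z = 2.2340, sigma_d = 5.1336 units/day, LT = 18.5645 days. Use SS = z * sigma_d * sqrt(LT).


sqrt(LT) = sqrt(18.5645) = 4.3087
SS = 2.2340 * 5.1336 * 4.3087 = 49.4136

49.4136 units


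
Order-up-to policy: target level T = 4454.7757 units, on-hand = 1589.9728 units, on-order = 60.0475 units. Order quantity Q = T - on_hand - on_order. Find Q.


Inventory position = OH + OO = 1589.9728 + 60.0475 = 1650.0203
Q = 4454.7757 - 1650.0203 = 2804.7554

2804.7554 units


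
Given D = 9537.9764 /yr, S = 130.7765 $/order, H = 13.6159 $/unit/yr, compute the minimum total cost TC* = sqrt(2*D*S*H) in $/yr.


2*D*S*H = 33967399.7552
TC* = sqrt(33967399.7552) = 5828.1558

5828.1558 $/yr


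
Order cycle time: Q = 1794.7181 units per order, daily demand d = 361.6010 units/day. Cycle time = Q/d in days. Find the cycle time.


Cycle = 1794.7181 / 361.6010 = 4.9633

4.9633 days


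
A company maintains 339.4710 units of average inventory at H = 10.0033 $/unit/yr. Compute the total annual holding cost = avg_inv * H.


Cost = 339.4710 * 10.0033 = 3395.8303

3395.8303 $/yr


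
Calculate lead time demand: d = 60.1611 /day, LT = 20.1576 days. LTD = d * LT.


LTD = 60.1611 * 20.1576 = 1212.7034

1212.7034 units


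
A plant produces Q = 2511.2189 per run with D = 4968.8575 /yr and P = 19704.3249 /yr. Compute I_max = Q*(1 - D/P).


D/P = 0.2522
1 - D/P = 0.7478
I_max = 2511.2189 * 0.7478 = 1877.9625

1877.9625 units


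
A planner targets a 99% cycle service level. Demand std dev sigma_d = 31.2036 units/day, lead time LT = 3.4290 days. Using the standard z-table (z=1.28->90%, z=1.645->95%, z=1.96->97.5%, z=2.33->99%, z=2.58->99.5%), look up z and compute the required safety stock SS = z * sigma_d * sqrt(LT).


From the table, SL = 99% corresponds to z = 2.33
sqrt(LT) = sqrt(3.4290) = 1.8518
SS = 2.33 * 31.2036 * 1.8518 = 134.6308

134.6308 units


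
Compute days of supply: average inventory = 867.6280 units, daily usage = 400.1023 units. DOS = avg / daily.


DOS = 867.6280 / 400.1023 = 2.1685

2.1685 days


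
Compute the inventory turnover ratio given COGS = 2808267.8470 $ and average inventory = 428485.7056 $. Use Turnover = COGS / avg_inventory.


Turnover = 2808267.8470 / 428485.7056 = 6.5539

6.5539


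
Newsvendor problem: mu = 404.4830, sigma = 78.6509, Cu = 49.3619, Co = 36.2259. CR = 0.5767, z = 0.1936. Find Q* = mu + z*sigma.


CR = Cu/(Cu+Co) = 49.3619/(49.3619+36.2259) = 0.5767
z = 0.1936
Q* = 404.4830 + 0.1936 * 78.6509 = 419.7098

419.7098 units


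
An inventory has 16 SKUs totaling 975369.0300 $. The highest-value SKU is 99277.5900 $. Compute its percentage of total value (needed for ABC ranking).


Top item = 99277.5900
Total = 975369.0300
Percentage = 99277.5900 / 975369.0300 * 100 = 10.1785

10.1785%


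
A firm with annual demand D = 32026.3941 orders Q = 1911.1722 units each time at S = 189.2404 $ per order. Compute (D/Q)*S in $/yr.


Number of orders = D/Q = 16.7575
Cost = 16.7575 * 189.2404 = 3171.1887

3171.1887 $/yr


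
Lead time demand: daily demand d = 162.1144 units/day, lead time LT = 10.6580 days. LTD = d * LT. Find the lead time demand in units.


LTD = 162.1144 * 10.6580 = 1727.8153

1727.8153 units


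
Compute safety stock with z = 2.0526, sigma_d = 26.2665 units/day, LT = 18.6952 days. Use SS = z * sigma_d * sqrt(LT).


sqrt(LT) = sqrt(18.6952) = 4.3238
SS = 2.0526 * 26.2665 * 4.3238 = 233.1157

233.1157 units


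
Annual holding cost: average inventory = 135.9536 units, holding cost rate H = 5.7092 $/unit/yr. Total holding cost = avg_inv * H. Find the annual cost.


Cost = 135.9536 * 5.7092 = 776.1863

776.1863 $/yr


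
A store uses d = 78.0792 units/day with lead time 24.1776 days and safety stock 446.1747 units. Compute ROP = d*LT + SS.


d*LT = 78.0792 * 24.1776 = 1887.7677
ROP = 1887.7677 + 446.1747 = 2333.9424

2333.9424 units


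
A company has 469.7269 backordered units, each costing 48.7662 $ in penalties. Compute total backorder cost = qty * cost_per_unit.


Total = 469.7269 * 48.7662 = 22906.7960

22906.7960 $


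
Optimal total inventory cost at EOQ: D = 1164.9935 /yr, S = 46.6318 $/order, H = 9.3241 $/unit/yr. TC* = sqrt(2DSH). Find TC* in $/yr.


2*D*S*H = 1013077.3373
TC* = sqrt(1013077.3373) = 1006.5174

1006.5174 $/yr


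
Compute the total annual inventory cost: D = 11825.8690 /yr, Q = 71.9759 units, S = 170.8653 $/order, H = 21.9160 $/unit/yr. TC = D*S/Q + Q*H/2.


Ordering cost = D*S/Q = 28073.7115
Holding cost = Q*H/2 = 788.7119
TC = 28073.7115 + 788.7119 = 28862.4235

28862.4235 $/yr


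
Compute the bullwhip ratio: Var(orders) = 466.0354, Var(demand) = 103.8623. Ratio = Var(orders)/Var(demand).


BW = 466.0354 / 103.8623 = 4.4871

4.4871


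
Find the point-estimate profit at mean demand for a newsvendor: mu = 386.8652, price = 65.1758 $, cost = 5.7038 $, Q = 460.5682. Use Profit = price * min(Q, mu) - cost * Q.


Sales at mu = min(460.5682, 386.8652) = 386.8652
Revenue = 65.1758 * 386.8652 = 25214.2489
Total cost = 5.7038 * 460.5682 = 2626.9889
Profit = 25214.2489 - 2626.9889 = 22587.2600

22587.2600 $


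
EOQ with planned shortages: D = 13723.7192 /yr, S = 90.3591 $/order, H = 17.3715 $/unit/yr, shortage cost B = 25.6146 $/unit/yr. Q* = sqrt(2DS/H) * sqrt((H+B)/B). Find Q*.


sqrt(2DS/H) = 377.8489
sqrt((H+B)/B) = 1.2954
Q* = 377.8489 * 1.2954 = 489.4839

489.4839 units


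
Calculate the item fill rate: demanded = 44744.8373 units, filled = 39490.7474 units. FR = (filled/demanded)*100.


FR = 39490.7474 / 44744.8373 * 100 = 88.2577

88.2577%


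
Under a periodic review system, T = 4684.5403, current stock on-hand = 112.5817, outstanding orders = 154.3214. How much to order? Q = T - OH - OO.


Inventory position = OH + OO = 112.5817 + 154.3214 = 266.9031
Q = 4684.5403 - 266.9031 = 4417.6372

4417.6372 units


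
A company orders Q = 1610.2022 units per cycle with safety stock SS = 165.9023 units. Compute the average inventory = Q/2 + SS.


Q/2 = 805.1011
Avg = 805.1011 + 165.9023 = 971.0034

971.0034 units


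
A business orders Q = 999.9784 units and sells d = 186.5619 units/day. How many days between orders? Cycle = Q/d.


Cycle = 999.9784 / 186.5619 = 5.3600

5.3600 days


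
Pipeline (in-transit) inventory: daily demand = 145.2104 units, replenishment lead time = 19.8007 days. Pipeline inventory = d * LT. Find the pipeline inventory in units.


Pipeline = 145.2104 * 19.8007 = 2875.2676

2875.2676 units


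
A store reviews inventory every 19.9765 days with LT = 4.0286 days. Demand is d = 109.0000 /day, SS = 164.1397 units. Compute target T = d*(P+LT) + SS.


P + LT = 24.0051
d*(P+LT) = 109.0000 * 24.0051 = 2616.5559
T = 2616.5559 + 164.1397 = 2780.6956

2780.6956 units


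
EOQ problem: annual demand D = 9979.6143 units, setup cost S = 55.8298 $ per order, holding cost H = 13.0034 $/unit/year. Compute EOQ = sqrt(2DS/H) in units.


2*D*S = 2 * 9979.6143 * 55.8298 = 1114319.7409
2*D*S/H = 85694.4907
EOQ = sqrt(85694.4907) = 292.7362

292.7362 units


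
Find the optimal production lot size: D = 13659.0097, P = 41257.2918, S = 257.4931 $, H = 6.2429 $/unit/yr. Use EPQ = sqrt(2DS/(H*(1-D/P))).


1 - D/P = 1 - 0.3311 = 0.6689
H*(1-D/P) = 4.1761
2DS = 7034201.5012
EPQ = sqrt(1684407.2178) = 1297.8471

1297.8471 units


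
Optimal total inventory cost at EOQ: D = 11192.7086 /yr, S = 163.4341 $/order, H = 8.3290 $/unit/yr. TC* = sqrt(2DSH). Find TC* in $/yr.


2*D*S*H = 30471983.9345
TC* = sqrt(30471983.9345) = 5520.1435

5520.1435 $/yr


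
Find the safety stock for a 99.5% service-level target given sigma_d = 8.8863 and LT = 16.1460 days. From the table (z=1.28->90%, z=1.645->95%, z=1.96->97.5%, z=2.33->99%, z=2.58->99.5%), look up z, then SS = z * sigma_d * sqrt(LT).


From the table, SL = 99.5% corresponds to z = 2.58
sqrt(LT) = sqrt(16.1460) = 4.0182
SS = 2.58 * 8.8863 * 4.0182 = 92.1241

92.1241 units


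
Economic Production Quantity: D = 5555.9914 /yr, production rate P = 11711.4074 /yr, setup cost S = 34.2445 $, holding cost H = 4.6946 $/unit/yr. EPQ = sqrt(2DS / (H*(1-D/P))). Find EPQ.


1 - D/P = 1 - 0.4744 = 0.5256
H*(1-D/P) = 2.4674
2DS = 380524.2950
EPQ = sqrt(154218.1451) = 392.7062

392.7062 units


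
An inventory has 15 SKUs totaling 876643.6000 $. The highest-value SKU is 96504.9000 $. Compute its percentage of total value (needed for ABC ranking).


Top item = 96504.9000
Total = 876643.6000
Percentage = 96504.9000 / 876643.6000 * 100 = 11.0085

11.0085%


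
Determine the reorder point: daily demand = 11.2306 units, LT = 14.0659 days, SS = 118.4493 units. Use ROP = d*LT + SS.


d*LT = 11.2306 * 14.0659 = 157.9685
ROP = 157.9685 + 118.4493 = 276.4178

276.4178 units


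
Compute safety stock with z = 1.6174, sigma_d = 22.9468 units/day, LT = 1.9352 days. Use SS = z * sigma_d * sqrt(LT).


sqrt(LT) = sqrt(1.9352) = 1.3911
SS = 1.6174 * 22.9468 * 1.3911 = 51.6300

51.6300 units


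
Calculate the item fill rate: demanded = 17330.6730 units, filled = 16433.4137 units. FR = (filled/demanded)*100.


FR = 16433.4137 / 17330.6730 * 100 = 94.8227

94.8227%


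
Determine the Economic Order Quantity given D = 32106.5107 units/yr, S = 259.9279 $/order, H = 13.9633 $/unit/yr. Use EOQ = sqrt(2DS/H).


2*D*S = 2 * 32106.5107 * 259.9279 = 16690755.8052
2*D*S/H = 1195330.3163
EOQ = sqrt(1195330.3163) = 1093.3116

1093.3116 units


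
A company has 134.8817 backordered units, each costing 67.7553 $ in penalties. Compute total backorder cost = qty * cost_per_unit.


Total = 134.8817 * 67.7553 = 9138.9500

9138.9500 $


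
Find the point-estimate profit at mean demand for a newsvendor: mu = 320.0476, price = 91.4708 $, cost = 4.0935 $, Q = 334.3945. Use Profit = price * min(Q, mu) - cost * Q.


Sales at mu = min(334.3945, 320.0476) = 320.0476
Revenue = 91.4708 * 320.0476 = 29275.0100
Total cost = 4.0935 * 334.3945 = 1368.8439
Profit = 29275.0100 - 1368.8439 = 27906.1661

27906.1661 $


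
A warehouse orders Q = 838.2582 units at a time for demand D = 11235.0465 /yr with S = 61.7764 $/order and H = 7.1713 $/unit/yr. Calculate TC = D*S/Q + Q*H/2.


Ordering cost = D*S/Q = 827.9796
Holding cost = Q*H/2 = 3005.7005
TC = 827.9796 + 3005.7005 = 3833.6802

3833.6802 $/yr


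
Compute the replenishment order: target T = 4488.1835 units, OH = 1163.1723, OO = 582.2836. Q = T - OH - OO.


Inventory position = OH + OO = 1163.1723 + 582.2836 = 1745.4559
Q = 4488.1835 - 1745.4559 = 2742.7276

2742.7276 units


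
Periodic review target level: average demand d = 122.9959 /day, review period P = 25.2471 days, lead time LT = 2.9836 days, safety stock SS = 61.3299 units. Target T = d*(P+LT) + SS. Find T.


P + LT = 28.2307
d*(P+LT) = 122.9959 * 28.2307 = 3472.2604
T = 3472.2604 + 61.3299 = 3533.5903

3533.5903 units


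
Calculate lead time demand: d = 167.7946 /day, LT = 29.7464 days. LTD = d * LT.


LTD = 167.7946 * 29.7464 = 4991.2853

4991.2853 units


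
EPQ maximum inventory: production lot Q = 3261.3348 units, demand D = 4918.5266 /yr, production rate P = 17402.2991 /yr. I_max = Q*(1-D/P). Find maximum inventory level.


D/P = 0.2826
1 - D/P = 0.7174
I_max = 3261.3348 * 0.7174 = 2339.5622

2339.5622 units


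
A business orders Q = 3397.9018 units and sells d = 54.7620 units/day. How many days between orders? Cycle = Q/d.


Cycle = 3397.9018 / 54.7620 = 62.0485

62.0485 days


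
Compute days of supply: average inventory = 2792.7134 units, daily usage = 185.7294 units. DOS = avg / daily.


DOS = 2792.7134 / 185.7294 = 15.0365

15.0365 days


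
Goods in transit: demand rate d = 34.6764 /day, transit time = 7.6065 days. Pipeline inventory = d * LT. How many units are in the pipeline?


Pipeline = 34.6764 * 7.6065 = 263.7660

263.7660 units


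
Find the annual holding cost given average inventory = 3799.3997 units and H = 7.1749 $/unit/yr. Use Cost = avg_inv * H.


Cost = 3799.3997 * 7.1749 = 27260.3129

27260.3129 $/yr


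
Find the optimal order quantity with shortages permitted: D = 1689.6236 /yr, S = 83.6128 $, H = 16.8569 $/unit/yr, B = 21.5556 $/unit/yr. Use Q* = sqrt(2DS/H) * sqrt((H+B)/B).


sqrt(2DS/H) = 129.4665
sqrt((H+B)/B) = 1.3349
Q* = 129.4665 * 1.3349 = 172.8279

172.8279 units


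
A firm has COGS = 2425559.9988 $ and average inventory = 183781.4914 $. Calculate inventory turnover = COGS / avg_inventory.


Turnover = 2425559.9988 / 183781.4914 = 13.1981

13.1981


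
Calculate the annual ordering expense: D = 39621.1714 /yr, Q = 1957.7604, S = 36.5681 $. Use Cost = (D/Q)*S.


Number of orders = D/Q = 20.2380
Cost = 20.2380 * 36.5681 = 740.0655

740.0655 $/yr


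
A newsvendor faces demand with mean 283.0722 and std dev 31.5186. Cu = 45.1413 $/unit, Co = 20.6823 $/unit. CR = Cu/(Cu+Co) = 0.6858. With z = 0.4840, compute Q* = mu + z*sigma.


CR = Cu/(Cu+Co) = 45.1413/(45.1413+20.6823) = 0.6858
z = 0.4840
Q* = 283.0722 + 0.4840 * 31.5186 = 298.3272

298.3272 units


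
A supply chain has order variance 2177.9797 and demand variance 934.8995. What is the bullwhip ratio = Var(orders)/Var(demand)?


BW = 2177.9797 / 934.8995 = 2.3296

2.3296


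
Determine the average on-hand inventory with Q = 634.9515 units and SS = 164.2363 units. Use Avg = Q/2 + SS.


Q/2 = 317.4758
Avg = 317.4758 + 164.2363 = 481.7120

481.7120 units


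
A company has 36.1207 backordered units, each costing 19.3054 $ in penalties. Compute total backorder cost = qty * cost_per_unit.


Total = 36.1207 * 19.3054 = 697.3246

697.3246 $


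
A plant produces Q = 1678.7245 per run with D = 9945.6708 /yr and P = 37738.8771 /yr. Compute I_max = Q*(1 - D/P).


D/P = 0.2635
1 - D/P = 0.7365
I_max = 1678.7245 * 0.7365 = 1236.3149

1236.3149 units


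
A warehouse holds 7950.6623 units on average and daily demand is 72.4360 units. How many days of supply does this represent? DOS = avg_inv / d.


DOS = 7950.6623 / 72.4360 = 109.7612

109.7612 days


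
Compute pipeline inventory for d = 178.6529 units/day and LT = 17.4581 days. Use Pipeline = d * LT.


Pipeline = 178.6529 * 17.4581 = 3118.9402

3118.9402 units


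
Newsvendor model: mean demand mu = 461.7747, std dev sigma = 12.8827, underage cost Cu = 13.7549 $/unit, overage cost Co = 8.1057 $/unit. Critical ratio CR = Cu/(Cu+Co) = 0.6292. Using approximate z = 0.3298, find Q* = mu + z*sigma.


CR = Cu/(Cu+Co) = 13.7549/(13.7549+8.1057) = 0.6292
z = 0.3298
Q* = 461.7747 + 0.3298 * 12.8827 = 466.0234

466.0234 units


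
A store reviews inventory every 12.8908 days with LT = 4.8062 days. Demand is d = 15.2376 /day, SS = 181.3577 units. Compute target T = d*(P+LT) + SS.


P + LT = 17.6970
d*(P+LT) = 15.2376 * 17.6970 = 269.6598
T = 269.6598 + 181.3577 = 451.0175

451.0175 units


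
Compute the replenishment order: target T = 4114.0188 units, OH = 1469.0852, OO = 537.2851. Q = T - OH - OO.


Inventory position = OH + OO = 1469.0852 + 537.2851 = 2006.3703
Q = 4114.0188 - 2006.3703 = 2107.6485

2107.6485 units


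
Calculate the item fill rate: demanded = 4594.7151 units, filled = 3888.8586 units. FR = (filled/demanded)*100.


FR = 3888.8586 / 4594.7151 * 100 = 84.6376

84.6376%


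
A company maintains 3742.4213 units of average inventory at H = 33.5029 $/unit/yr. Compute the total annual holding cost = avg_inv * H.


Cost = 3742.4213 * 33.5029 = 125381.9666

125381.9666 $/yr


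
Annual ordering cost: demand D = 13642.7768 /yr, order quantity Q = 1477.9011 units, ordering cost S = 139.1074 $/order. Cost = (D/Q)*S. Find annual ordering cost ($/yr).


Number of orders = D/Q = 9.2312
Cost = 9.2312 * 139.1074 = 1284.1260

1284.1260 $/yr


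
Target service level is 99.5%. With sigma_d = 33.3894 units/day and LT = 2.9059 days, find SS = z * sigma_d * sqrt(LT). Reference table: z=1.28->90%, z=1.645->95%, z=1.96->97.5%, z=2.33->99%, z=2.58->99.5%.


From the table, SL = 99.5% corresponds to z = 2.58
sqrt(LT) = sqrt(2.9059) = 1.7047
SS = 2.58 * 33.3894 * 1.7047 = 146.8482

146.8482 units


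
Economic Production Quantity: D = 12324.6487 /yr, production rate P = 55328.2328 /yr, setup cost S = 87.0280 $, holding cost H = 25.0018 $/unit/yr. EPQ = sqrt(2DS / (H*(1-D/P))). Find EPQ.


1 - D/P = 1 - 0.2228 = 0.7772
H*(1-D/P) = 19.4325
2DS = 2145179.0541
EPQ = sqrt(110391.1905) = 332.2517

332.2517 units


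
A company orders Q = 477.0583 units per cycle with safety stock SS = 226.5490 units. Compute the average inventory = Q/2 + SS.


Q/2 = 238.5291
Avg = 238.5291 + 226.5490 = 465.0781

465.0781 units


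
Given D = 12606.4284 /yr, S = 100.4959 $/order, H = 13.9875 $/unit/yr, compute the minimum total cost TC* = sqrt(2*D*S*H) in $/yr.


2*D*S*H = 35441369.9404
TC* = sqrt(35441369.9404) = 5953.2655

5953.2655 $/yr


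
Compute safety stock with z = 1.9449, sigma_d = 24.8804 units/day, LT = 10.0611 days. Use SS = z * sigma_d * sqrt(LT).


sqrt(LT) = sqrt(10.0611) = 3.1719
SS = 1.9449 * 24.8804 * 3.1719 = 153.4890

153.4890 units


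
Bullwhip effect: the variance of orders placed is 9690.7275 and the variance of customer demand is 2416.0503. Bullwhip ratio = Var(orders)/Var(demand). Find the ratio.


BW = 9690.7275 / 2416.0503 = 4.0110

4.0110


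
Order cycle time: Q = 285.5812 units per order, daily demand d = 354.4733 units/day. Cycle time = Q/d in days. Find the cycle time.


Cycle = 285.5812 / 354.4733 = 0.8056

0.8056 days


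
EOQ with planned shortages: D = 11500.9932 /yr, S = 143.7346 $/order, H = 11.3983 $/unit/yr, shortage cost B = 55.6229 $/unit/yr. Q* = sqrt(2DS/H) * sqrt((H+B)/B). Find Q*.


sqrt(2DS/H) = 538.5714
sqrt((H+B)/B) = 1.0977
Q* = 538.5714 * 1.0977 = 591.1839

591.1839 units


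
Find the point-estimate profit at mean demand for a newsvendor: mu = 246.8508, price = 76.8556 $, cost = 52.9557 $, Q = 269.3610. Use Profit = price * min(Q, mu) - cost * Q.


Sales at mu = min(269.3610, 246.8508) = 246.8508
Revenue = 76.8556 * 246.8508 = 18971.8663
Total cost = 52.9557 * 269.3610 = 14264.2003
Profit = 18971.8663 - 14264.2003 = 4707.6660

4707.6660 $
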